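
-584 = -584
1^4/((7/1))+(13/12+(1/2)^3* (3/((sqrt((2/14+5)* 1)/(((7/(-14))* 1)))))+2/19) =2125/1596- sqrt(7)/32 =1.25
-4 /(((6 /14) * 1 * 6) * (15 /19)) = -1.97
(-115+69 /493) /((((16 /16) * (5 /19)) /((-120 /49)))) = 25821456 /24157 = 1068.90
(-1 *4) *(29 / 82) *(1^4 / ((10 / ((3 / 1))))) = -87 / 205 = -0.42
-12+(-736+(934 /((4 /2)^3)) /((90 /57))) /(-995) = -1353353 /119400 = -11.33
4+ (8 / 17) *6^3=1796 / 17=105.65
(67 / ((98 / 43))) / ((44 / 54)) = 77787 / 2156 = 36.08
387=387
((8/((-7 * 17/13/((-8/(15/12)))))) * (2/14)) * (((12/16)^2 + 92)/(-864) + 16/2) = 1418443/224910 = 6.31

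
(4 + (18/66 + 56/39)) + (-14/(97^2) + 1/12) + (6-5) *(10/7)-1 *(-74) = 3059816607/37673636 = 81.22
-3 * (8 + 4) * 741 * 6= -160056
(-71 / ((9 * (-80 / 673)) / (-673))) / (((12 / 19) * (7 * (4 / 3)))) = -611001221 / 80640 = -7576.90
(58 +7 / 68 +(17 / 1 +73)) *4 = 10071 / 17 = 592.41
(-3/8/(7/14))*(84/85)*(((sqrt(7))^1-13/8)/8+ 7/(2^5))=-63*sqrt(7)/680-63/5440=-0.26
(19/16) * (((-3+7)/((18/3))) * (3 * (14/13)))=133/52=2.56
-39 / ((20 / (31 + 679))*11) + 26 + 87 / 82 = -98.80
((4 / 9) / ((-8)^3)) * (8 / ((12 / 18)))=-1 / 96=-0.01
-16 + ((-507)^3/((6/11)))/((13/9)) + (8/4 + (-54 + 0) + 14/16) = -165411098.62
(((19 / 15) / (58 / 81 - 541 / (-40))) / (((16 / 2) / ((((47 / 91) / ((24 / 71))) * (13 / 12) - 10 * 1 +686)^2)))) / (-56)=-35461106368771 / 388948697088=-91.17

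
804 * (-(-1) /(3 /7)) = 1876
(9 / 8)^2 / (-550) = -81 / 35200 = -0.00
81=81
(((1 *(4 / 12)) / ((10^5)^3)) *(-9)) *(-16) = 0.00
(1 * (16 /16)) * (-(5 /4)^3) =-125 /64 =-1.95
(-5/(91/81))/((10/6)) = -243/91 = -2.67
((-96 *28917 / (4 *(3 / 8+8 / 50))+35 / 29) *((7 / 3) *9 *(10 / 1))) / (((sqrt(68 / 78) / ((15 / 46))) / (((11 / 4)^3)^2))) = -11231266572436766625 *sqrt(1326) / 9939132416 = -41148311674.69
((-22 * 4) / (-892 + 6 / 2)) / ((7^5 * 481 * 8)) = 11 / 7186824463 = 0.00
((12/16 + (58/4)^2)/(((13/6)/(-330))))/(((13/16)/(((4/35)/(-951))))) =1782528/375011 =4.75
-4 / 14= -2 / 7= -0.29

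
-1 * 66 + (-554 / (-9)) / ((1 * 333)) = -197248 / 2997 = -65.82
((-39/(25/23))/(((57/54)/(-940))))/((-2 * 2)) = -758862/95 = -7988.02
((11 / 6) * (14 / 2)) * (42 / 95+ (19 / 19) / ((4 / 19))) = 151921 / 2280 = 66.63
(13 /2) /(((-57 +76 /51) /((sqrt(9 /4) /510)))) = -39 /113240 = -0.00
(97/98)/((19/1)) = 97/1862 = 0.05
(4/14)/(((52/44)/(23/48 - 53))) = -27731/2184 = -12.70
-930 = -930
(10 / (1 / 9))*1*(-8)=-720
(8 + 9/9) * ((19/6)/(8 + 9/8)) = 228/73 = 3.12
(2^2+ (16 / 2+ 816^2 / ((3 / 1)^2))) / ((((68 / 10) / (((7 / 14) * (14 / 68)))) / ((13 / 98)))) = 148.60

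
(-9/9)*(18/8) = -9/4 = -2.25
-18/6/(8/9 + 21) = -27/197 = -0.14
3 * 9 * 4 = 108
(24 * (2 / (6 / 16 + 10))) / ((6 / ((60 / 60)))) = 64 / 83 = 0.77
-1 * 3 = -3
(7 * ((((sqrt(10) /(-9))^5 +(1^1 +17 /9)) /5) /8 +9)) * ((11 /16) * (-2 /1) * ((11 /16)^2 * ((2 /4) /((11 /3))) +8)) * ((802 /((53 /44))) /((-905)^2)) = -2290123222079 /4000511232000 +1402402463 * sqrt(10) /524947083863040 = -0.57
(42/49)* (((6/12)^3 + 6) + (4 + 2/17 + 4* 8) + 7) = 20091/476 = 42.21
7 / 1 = 7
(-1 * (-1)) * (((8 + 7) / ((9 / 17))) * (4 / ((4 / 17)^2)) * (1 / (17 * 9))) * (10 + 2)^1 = 1445 / 9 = 160.56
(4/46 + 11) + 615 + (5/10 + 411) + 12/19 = 907403/874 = 1038.22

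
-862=-862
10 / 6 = 1.67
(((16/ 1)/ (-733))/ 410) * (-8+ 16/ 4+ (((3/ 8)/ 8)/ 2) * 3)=503/ 2404240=0.00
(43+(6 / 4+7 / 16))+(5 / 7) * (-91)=-321 / 16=-20.06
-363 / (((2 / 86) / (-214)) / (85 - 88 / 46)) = 6383362986 / 23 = 277537521.13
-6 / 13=-0.46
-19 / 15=-1.27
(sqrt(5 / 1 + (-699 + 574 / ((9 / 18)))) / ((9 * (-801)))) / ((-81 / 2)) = 2 * sqrt(454) / 583929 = 0.00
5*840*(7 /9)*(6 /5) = 3920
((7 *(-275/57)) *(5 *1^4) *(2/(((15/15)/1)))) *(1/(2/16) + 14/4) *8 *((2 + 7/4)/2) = -1106875/19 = -58256.58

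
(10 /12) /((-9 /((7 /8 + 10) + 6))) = -25 /16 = -1.56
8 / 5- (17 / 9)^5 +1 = -6331648 / 295245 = -21.45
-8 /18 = -4 /9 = -0.44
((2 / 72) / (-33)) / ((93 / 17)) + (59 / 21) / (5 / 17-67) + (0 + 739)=12001521827 / 16241148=738.96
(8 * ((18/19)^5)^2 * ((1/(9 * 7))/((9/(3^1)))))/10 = 528958107648/214587319023035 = 0.00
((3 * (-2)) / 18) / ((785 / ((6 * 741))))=-1482 / 785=-1.89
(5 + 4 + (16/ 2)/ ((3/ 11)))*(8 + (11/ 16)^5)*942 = 154364093245/ 524288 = 294426.14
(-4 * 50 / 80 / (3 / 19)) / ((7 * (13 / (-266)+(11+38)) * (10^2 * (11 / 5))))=-361 / 1718772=-0.00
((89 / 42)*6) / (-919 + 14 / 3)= -267 / 19201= -0.01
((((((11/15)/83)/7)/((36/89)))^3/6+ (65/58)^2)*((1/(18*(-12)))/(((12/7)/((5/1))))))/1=-195716594667663954499/11540480079288732364800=-0.02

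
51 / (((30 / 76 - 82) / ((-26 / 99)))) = 16796 / 102333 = 0.16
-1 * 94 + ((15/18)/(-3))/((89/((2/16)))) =-1204709/12816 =-94.00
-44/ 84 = -0.52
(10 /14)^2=25 /49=0.51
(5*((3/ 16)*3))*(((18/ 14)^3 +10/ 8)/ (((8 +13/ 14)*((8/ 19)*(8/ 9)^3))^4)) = 10738406684725133212953/ 54975581388800000000000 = 0.20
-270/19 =-14.21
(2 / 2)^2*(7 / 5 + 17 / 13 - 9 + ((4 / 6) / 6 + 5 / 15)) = -5.85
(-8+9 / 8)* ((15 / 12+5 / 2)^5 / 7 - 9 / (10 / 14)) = -36798201 / 57344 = -641.71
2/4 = 1/2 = 0.50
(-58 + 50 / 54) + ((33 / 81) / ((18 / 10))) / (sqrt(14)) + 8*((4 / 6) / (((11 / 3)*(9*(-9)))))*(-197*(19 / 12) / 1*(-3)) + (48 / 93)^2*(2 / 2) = -63029729 / 856251 + 55*sqrt(14) / 3402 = -73.55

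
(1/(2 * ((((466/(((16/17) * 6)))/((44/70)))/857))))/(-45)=-150832/2079525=-0.07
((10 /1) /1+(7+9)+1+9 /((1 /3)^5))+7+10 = 2231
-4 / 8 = -1 / 2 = -0.50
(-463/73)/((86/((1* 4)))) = -926/3139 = -0.29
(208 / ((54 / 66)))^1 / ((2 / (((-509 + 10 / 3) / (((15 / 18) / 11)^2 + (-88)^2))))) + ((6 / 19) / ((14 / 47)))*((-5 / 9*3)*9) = -325749439361 / 13459422711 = -24.20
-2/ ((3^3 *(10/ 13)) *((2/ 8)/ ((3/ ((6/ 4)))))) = -104/ 135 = -0.77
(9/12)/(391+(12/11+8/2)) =33/17428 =0.00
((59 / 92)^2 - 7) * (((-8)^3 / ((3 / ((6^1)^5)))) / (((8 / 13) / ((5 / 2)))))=18791248320 / 529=35522208.54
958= 958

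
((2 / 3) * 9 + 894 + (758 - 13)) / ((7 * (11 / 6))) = 1410 / 11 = 128.18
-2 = -2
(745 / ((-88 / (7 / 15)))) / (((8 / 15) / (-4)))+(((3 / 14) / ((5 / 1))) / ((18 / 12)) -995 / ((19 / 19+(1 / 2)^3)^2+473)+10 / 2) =6088127053 / 186974480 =32.56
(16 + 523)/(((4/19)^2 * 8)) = 194579/128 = 1520.15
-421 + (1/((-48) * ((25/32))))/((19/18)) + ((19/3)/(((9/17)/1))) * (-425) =-70605274/12825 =-5505.28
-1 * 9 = -9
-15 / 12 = -5 / 4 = -1.25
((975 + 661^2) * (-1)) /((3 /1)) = -437896 /3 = -145965.33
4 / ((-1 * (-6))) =2 / 3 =0.67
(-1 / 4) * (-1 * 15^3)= 3375 / 4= 843.75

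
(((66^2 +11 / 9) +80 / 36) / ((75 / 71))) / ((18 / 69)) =12814151 / 810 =15819.94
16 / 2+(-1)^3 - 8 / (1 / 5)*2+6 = -67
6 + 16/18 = 62/9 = 6.89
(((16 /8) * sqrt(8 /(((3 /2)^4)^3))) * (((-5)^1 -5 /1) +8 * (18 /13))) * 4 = 14336 * sqrt(2) /9477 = 2.14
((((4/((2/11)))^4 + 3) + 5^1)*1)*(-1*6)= -1405584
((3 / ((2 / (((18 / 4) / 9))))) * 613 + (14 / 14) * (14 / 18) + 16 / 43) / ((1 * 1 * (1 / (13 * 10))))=46375745 / 774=59916.98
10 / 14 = 0.71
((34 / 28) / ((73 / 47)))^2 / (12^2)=638401 / 150405696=0.00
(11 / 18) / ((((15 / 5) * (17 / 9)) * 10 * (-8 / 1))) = -11 / 8160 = -0.00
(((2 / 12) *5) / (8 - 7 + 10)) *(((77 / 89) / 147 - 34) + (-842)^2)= 6624950905 / 123354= 53706.82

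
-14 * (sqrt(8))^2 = -112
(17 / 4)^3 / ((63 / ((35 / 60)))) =4913 / 6912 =0.71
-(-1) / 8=1 / 8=0.12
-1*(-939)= 939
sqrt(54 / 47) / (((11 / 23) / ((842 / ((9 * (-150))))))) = -9683 * sqrt(282) / 116325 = -1.40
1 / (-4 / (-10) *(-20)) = -1 / 8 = -0.12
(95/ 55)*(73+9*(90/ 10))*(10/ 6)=1330/ 3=443.33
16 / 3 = 5.33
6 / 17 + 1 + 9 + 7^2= 1009 / 17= 59.35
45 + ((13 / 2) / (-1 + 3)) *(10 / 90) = 1633 / 36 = 45.36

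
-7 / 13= -0.54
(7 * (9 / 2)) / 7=9 / 2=4.50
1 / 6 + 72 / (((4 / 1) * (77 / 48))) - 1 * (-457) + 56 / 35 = 1085671 / 2310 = 469.99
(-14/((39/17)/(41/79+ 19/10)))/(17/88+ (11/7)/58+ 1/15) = -312494952/6074231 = -51.45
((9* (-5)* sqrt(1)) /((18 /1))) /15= -1 /6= -0.17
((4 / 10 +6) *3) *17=1632 / 5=326.40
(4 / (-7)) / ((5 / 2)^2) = -16 / 175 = -0.09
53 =53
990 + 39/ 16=15879/ 16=992.44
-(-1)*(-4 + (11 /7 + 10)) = 53 /7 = 7.57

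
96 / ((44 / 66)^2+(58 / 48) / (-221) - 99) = -1527552 / 1568303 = -0.97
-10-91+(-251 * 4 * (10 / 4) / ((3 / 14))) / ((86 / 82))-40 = -1458929 / 129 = -11309.53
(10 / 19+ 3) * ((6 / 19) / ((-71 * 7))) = -402 / 179417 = -0.00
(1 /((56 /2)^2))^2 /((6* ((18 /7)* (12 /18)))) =1 /6322176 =0.00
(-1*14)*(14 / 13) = -15.08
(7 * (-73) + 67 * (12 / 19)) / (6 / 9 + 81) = -5343 / 931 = -5.74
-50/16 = -25/8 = -3.12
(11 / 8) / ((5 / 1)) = 11 / 40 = 0.28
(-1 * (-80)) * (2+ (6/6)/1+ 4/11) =2960/11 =269.09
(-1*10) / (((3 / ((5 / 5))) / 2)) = -20 / 3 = -6.67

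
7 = 7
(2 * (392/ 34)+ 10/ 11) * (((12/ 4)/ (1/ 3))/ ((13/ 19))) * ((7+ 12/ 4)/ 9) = 851580/ 2431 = 350.30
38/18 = 19/9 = 2.11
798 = 798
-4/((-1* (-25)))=-4/25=-0.16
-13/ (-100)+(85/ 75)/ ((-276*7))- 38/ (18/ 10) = -253354/ 12075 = -20.98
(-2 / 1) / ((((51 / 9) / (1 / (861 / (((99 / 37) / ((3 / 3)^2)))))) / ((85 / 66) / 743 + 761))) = -111954009 / 134128589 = -0.83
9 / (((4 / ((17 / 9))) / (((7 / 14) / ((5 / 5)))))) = 17 / 8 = 2.12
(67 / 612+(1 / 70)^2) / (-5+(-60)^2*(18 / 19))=390583 / 12127334625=0.00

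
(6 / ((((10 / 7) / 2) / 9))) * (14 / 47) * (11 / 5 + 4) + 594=862002 / 1175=733.62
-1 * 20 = -20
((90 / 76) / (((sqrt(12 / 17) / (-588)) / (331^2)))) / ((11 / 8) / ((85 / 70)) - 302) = 16427576340 * sqrt(51) / 388721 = 301800.93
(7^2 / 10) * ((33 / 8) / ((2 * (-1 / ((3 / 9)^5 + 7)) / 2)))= -458689 / 3240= -141.57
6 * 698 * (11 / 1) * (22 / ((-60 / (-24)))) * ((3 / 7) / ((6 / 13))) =376441.37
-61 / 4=-15.25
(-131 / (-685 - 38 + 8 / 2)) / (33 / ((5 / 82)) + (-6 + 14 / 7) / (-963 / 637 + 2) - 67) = 203705 / 521016879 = 0.00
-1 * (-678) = 678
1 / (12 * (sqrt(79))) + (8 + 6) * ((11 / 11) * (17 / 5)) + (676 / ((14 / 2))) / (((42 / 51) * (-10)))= sqrt(79) / 948 + 8789 / 245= 35.88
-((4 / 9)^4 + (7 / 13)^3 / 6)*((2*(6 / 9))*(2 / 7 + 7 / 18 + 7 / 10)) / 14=-162375433 / 19070405991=-0.01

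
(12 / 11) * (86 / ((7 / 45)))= 46440 / 77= 603.12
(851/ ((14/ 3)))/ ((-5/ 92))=-117438/ 35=-3355.37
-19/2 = -9.50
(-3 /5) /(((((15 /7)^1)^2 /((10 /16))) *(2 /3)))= -49 /400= -0.12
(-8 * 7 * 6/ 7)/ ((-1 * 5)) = 48/ 5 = 9.60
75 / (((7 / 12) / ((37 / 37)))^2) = 220.41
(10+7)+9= 26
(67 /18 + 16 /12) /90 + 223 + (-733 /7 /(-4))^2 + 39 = 300810121 /317520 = 947.37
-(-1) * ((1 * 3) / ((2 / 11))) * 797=26301 / 2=13150.50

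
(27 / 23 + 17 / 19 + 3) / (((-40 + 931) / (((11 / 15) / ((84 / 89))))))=39427 / 8920044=0.00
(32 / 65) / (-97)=-32 / 6305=-0.01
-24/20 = -1.20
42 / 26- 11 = -122 / 13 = -9.38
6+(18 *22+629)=1031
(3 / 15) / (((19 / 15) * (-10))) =-3 / 190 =-0.02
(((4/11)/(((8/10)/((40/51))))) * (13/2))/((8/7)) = 2.03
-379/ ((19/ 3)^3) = -10233/ 6859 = -1.49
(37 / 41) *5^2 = 22.56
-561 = -561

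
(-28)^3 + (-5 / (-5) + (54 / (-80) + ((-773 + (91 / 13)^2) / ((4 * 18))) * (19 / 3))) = -23776589 / 1080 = -22015.36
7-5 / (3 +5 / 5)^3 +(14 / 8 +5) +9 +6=1835 / 64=28.67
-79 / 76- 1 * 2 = -231 / 76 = -3.04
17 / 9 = 1.89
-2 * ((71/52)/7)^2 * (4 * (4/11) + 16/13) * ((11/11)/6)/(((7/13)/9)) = -362952/637637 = -0.57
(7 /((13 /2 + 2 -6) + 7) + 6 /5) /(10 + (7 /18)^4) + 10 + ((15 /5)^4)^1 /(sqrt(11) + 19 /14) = 27.52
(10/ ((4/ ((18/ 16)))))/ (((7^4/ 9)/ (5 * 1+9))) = 0.15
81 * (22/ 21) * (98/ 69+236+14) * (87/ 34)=149418324/ 2737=54592.01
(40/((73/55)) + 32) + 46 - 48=60.14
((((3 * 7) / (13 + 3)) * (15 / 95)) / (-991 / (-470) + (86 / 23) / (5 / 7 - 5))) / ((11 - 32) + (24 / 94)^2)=-150439527 / 18784472360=-0.01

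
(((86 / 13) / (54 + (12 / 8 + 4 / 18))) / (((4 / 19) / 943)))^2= 48078677986641 / 170015521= 282789.93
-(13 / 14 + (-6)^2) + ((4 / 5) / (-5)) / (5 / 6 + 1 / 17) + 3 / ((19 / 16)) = -2989579 / 86450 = -34.58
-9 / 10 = -0.90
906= 906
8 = 8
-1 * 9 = -9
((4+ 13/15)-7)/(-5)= 32/75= 0.43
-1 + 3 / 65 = -62 / 65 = -0.95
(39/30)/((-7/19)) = -247/70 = -3.53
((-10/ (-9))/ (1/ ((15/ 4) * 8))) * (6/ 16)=12.50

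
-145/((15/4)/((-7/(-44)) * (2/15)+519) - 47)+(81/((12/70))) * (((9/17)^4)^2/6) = 1604231096898592865/449170779516865132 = 3.57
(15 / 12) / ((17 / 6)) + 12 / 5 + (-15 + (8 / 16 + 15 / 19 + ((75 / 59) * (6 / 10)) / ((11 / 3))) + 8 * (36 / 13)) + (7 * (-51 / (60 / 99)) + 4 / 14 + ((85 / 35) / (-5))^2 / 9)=-69372886466959 / 120179159100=-577.25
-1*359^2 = -128881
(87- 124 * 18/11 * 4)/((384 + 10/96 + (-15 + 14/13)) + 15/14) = -34817328/17837941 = -1.95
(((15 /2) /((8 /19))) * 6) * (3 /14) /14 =2565 /1568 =1.64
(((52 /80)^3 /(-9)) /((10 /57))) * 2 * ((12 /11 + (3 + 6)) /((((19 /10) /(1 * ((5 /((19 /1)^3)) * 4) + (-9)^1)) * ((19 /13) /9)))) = 586921781043 /5734124000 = 102.36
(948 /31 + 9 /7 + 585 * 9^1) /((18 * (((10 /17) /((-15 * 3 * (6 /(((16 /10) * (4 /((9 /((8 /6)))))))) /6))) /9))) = -5935317525 /27776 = -213685.11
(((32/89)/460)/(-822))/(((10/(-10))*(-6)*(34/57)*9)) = -19/643607505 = -0.00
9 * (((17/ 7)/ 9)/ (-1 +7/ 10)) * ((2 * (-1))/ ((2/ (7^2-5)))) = 7480/ 21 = 356.19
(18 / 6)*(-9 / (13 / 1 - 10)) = -9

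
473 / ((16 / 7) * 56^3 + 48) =43 / 36496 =0.00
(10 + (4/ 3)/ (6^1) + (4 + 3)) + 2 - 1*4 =137/ 9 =15.22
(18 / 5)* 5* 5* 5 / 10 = 45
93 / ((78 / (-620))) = -9610 / 13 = -739.23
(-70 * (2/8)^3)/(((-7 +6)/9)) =315/32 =9.84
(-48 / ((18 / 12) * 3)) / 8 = -4 / 3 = -1.33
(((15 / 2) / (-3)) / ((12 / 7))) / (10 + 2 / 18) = -15 / 104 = -0.14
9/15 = 3/5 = 0.60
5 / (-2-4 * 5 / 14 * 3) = -0.80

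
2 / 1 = 2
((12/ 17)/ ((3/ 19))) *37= 2812/ 17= 165.41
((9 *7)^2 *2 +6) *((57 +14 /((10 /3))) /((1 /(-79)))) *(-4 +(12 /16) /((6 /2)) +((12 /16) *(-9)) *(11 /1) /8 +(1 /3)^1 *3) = 924184107 /2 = 462092053.50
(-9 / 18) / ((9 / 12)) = -2 / 3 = -0.67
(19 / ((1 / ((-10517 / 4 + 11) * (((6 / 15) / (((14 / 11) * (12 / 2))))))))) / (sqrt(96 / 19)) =-729619 * sqrt(114) / 6720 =-1159.26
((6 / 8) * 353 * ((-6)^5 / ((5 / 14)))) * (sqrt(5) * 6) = -172930464 * sqrt(5) / 5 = -77336854.58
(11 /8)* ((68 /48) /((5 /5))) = 187 /96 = 1.95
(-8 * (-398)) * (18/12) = 4776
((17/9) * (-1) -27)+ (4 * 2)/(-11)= -2932/99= -29.62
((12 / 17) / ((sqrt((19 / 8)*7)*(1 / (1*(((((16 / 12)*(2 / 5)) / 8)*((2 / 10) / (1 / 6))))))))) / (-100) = -12*sqrt(266) / 1413125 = -0.00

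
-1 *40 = -40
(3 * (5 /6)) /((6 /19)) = 7.92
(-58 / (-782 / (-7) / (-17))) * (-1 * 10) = -2030 / 23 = -88.26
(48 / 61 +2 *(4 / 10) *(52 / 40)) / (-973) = -398 / 211975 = -0.00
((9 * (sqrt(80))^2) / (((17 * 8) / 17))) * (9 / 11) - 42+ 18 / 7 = 34.21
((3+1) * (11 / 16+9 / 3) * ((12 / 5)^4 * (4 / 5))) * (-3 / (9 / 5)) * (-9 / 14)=1835136 / 4375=419.46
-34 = -34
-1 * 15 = -15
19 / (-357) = -19 / 357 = -0.05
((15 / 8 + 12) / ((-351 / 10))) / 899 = -185 / 420732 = -0.00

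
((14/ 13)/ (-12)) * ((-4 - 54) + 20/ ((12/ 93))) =-8.71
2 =2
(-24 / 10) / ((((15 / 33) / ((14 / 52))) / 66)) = -93.82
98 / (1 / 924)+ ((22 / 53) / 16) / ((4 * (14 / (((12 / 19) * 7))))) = 1458973857 / 16112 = 90552.00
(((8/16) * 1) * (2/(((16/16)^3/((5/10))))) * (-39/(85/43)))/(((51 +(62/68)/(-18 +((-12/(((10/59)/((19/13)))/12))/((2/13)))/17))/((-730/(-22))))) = -5127726006/798904579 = -6.42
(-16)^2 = 256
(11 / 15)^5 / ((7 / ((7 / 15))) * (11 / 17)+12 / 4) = 2737867 / 164025000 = 0.02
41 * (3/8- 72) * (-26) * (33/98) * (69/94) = 695416293/36848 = 18872.57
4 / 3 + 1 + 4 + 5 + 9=61 / 3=20.33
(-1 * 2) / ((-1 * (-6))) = -1 / 3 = -0.33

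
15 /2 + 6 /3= 19 /2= 9.50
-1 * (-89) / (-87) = -89 / 87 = -1.02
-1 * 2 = -2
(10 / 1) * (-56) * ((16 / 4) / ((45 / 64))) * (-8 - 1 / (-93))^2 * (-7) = 1423394.39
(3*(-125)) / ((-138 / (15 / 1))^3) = 46875 / 97336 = 0.48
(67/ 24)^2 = 7.79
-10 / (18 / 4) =-20 / 9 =-2.22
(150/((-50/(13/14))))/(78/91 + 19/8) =-156/181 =-0.86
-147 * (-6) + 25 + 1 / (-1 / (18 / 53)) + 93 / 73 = 3512798 / 3869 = 907.93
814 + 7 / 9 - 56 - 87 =6046 / 9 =671.78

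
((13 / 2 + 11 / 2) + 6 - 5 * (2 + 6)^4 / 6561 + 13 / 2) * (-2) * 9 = -280529 / 729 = -384.81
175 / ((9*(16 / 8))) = 175 / 18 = 9.72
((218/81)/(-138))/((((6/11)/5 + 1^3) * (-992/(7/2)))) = 41965/676403136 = 0.00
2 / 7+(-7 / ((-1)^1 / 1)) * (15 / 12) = 253 / 28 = 9.04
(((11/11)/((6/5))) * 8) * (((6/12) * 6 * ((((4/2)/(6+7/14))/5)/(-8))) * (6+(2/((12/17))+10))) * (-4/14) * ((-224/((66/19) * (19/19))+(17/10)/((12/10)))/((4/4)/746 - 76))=7797565/11350339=0.69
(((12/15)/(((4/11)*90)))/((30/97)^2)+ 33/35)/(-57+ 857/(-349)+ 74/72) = -0.02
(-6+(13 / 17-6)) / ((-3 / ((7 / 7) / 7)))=191 / 357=0.54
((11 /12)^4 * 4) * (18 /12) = 14641 /3456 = 4.24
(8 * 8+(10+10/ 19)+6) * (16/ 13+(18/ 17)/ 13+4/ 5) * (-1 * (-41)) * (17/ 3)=9760788/ 247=39517.36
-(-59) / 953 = 59 / 953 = 0.06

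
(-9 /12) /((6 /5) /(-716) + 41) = -2685 /146774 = -0.02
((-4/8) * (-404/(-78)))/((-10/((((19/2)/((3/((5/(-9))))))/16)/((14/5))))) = -9595/943488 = -0.01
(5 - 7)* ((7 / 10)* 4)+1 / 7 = -191 / 35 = -5.46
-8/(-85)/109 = 8/9265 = 0.00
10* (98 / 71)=13.80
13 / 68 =0.19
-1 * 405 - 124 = -529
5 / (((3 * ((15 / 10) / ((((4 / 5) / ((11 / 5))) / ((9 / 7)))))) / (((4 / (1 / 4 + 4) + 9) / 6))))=23660 / 45441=0.52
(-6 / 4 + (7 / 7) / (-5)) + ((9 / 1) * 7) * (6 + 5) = 6913 / 10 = 691.30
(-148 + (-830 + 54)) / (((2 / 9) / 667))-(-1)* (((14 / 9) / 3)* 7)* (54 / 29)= -80427998 / 29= -2773379.24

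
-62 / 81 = -0.77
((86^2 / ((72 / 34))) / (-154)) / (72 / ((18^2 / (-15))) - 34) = 31433 / 51744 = 0.61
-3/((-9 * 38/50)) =25/57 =0.44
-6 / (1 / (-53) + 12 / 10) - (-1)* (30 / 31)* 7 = 16440 / 9703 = 1.69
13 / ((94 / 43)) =559 / 94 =5.95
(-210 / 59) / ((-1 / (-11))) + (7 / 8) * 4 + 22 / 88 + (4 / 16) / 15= -62633 / 1770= -35.39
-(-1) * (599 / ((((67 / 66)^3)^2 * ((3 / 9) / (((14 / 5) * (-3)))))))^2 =38915441462756799337272105517056 / 204567972615821428614025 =190232327.01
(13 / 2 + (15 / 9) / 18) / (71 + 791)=0.01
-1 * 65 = -65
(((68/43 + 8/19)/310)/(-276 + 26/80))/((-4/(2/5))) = 3272/1396404145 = 0.00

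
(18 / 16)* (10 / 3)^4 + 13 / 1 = 1367 / 9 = 151.89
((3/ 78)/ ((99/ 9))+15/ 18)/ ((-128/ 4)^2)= 359/ 439296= 0.00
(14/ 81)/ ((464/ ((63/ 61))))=49/ 127368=0.00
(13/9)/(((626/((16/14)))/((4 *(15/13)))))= 80/6573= 0.01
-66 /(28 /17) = -561 /14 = -40.07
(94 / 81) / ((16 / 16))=94 / 81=1.16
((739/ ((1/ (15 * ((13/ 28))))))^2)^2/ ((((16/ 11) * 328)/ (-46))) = -109103006953228328308125/ 1612857344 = -67645788611809.38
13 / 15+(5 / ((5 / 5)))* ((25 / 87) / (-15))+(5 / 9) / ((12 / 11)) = 20047 / 15660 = 1.28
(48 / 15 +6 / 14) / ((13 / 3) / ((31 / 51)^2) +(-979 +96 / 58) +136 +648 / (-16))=-7078726 / 1697449215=-0.00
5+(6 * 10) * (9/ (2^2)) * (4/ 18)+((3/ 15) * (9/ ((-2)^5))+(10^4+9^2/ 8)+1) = 1607371/ 160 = 10046.07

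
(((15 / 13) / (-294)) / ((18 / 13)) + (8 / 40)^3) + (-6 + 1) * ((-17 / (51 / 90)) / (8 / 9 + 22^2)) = 75661399 / 240565500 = 0.31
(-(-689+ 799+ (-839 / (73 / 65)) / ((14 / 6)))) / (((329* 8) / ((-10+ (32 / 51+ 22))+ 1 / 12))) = 1.01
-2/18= -1/9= -0.11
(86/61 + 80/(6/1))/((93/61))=9.67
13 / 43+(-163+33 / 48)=-111463 / 688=-162.01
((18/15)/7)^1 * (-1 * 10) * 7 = -12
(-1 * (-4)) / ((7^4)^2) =4 / 5764801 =0.00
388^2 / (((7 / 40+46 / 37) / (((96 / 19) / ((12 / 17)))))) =30301496320 / 39881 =759797.81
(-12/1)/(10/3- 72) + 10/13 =1264/1339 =0.94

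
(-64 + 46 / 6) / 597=-169 / 1791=-0.09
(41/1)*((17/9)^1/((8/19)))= 13243/72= 183.93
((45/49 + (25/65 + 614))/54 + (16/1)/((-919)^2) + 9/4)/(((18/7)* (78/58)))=22990606432147/5826842546616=3.95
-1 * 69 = -69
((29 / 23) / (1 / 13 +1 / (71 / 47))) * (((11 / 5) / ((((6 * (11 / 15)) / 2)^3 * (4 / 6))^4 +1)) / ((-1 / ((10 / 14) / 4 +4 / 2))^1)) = -0.00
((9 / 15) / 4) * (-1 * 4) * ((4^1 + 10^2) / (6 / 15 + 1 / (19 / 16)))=-2964 / 59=-50.24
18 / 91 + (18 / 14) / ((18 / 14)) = 109 / 91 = 1.20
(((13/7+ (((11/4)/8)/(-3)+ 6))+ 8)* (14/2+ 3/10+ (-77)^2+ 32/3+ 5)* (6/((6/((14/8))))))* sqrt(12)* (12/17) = 1888975661* sqrt(3)/8160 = 400956.11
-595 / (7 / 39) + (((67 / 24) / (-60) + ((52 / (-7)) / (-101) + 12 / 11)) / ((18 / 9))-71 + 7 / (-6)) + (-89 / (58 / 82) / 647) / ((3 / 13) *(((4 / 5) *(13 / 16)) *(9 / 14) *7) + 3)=-9962689223902759 / 2941744196160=-3386.66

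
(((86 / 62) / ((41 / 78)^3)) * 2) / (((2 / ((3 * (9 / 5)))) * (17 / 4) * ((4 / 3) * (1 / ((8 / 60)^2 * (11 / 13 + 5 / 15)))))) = 866458944 / 4540170875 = 0.19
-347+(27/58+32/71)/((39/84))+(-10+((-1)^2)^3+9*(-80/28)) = -71151670/187369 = -379.74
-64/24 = -8/3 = -2.67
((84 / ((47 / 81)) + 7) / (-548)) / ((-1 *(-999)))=-7133 / 25730244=-0.00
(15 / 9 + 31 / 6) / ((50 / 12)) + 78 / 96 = 981 / 400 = 2.45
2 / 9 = 0.22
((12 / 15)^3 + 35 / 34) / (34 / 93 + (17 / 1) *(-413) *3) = -609243 / 8325006250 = -0.00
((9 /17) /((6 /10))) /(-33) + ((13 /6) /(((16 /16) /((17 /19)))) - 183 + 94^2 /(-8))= -13703084 /10659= -1285.59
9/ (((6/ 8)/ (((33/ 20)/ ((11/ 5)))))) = 9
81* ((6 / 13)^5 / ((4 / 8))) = 1259712 / 371293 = 3.39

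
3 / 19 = 0.16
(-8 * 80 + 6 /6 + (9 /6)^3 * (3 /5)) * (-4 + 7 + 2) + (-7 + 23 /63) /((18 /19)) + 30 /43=-622433443 /195048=-3191.18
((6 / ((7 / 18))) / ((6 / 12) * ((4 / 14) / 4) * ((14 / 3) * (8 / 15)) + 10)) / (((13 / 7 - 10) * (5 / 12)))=-1944 / 4313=-0.45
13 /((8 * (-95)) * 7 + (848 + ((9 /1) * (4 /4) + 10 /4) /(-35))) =-0.00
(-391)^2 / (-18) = -152881 / 18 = -8493.39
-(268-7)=-261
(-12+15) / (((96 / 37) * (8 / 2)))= 37 / 128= 0.29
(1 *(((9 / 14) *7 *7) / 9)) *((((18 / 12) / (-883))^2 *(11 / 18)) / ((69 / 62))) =2387 / 430388328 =0.00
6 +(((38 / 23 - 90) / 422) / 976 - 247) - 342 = -345174605 / 592066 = -583.00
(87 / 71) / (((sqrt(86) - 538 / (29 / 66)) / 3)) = -134380026 / 44756473699 - 219501 * sqrt(86) / 89512947398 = -0.00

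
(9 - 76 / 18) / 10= 43 / 90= 0.48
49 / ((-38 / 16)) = -392 / 19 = -20.63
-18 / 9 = -2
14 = 14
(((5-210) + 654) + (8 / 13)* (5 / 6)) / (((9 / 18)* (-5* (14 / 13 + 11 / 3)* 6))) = -17531 / 2775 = -6.32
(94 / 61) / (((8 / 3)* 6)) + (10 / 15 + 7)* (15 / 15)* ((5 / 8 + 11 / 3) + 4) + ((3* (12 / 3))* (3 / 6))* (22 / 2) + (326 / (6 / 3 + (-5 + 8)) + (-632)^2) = 2193907573 / 5490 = 399618.87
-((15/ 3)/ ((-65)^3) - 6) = 329551/ 54925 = 6.00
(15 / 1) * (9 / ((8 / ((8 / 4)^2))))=135 / 2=67.50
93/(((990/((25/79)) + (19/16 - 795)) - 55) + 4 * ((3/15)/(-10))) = 1200/29413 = 0.04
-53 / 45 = -1.18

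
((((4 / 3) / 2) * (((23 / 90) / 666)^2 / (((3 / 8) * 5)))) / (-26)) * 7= -3703 / 262723763250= -0.00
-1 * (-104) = 104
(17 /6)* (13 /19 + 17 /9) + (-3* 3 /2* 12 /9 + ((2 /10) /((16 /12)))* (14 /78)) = 175711 /133380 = 1.32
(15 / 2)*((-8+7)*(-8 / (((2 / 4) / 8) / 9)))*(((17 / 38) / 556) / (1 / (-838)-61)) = -905040 / 7941487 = -0.11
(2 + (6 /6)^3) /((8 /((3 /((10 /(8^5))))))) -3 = 18417 /5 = 3683.40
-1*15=-15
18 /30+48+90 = 693 /5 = 138.60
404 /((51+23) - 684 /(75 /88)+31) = -10100 /17439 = -0.58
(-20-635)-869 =-1524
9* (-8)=-72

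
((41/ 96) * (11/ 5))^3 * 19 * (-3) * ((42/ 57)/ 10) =-642136957/ 184320000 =-3.48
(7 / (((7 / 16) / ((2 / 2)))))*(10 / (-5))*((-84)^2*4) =-903168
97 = 97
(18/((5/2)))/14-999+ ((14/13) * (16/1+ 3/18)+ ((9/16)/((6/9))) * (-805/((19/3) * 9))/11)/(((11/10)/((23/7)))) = -47685434197/50210160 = -949.72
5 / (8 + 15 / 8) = 40 / 79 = 0.51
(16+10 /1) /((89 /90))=2340 /89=26.29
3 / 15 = 1 / 5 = 0.20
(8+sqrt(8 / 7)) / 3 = 2 * sqrt(14) / 21+8 / 3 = 3.02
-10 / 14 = -5 / 7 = -0.71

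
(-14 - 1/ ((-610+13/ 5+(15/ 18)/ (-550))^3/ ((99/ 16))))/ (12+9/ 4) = -28862731715368840/ 29378137696798281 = -0.98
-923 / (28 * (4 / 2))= -923 / 56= -16.48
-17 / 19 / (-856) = 17 / 16264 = 0.00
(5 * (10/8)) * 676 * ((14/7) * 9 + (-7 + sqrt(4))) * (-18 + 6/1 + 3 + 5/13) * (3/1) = -1419600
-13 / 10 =-1.30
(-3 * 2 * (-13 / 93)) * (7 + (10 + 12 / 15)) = 2314 / 155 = 14.93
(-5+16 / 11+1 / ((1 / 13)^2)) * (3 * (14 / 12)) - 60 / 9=18890 / 33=572.42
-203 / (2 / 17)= -3451 / 2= -1725.50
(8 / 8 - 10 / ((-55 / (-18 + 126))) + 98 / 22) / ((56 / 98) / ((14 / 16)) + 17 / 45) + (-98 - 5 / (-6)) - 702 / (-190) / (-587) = -609300282103 / 8365753770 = -72.83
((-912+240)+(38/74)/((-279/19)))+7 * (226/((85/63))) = 439171673/877455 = 500.51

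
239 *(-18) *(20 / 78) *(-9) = 129060 / 13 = 9927.69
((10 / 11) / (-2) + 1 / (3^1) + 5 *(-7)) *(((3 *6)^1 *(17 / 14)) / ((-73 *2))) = 59109 / 11242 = 5.26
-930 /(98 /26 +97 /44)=-177320 /1139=-155.68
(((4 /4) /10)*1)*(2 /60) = 1 /300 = 0.00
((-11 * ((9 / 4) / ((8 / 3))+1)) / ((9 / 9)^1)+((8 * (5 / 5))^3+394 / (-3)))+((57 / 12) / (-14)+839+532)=1163263 / 672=1731.05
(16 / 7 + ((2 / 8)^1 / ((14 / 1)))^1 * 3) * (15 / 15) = 131 / 56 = 2.34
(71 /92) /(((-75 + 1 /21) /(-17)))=25347 /144808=0.18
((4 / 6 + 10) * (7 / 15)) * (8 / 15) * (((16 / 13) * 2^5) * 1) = 917504 / 8775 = 104.56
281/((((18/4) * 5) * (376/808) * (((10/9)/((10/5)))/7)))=397334/1175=338.16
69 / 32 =2.16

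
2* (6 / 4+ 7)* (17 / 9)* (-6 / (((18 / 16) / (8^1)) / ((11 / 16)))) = -25432 / 27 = -941.93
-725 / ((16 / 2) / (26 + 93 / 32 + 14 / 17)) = -2694.26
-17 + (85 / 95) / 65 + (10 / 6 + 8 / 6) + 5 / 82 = -1410211 / 101270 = -13.93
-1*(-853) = 853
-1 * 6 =-6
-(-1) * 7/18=7/18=0.39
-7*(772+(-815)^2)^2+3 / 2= -6191094140123 / 2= -3095547070061.50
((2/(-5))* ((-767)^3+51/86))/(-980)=-5543531281/30100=-184170.47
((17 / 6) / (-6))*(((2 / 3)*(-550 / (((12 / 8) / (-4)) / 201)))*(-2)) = 185614.81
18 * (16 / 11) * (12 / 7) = 3456 / 77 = 44.88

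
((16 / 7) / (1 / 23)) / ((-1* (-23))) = 16 / 7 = 2.29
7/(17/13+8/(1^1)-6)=91/43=2.12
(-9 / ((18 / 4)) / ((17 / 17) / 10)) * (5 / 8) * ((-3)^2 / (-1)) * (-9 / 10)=-101.25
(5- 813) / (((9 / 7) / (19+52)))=-401576 / 9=-44619.56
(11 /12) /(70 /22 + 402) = 121 /53484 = 0.00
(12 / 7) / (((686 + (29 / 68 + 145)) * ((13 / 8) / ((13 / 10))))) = 0.00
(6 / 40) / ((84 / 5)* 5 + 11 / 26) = 39 / 21950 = 0.00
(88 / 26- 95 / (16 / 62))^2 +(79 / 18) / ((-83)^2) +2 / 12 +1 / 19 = 133035.77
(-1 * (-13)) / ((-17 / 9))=-117 / 17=-6.88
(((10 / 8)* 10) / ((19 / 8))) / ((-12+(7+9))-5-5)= -50 / 57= -0.88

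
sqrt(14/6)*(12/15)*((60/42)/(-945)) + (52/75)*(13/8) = 169/150 - 8*sqrt(21)/19845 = 1.12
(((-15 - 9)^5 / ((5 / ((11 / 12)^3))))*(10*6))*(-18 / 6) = 220796928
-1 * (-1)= 1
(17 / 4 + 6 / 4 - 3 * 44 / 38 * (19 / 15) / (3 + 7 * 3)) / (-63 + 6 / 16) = -4 / 45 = -0.09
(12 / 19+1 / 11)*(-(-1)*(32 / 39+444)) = 2619548 / 8151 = 321.38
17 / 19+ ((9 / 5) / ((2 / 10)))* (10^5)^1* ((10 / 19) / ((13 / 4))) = 36000221 / 247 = 145749.88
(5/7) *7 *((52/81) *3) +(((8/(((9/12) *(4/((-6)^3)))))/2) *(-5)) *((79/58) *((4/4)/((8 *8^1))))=126145/3132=40.28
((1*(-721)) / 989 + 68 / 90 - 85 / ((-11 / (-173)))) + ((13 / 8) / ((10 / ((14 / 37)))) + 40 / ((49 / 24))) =-9352348191187 / 7100505720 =-1317.14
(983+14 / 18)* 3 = 8854 / 3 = 2951.33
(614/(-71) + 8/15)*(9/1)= -25926/355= -73.03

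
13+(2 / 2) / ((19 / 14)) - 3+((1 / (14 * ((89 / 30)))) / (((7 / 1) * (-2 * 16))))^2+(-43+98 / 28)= -28.76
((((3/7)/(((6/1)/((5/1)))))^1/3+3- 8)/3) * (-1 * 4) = 6.51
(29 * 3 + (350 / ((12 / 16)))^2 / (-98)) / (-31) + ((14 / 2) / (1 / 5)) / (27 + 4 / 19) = 70.16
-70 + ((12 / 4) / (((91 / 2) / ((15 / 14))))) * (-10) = -45040 / 637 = -70.71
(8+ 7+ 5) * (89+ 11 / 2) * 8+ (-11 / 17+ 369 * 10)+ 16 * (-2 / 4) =319623 / 17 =18801.35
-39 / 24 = -13 / 8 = -1.62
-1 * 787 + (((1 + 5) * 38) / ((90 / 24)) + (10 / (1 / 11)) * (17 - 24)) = -7481 / 5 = -1496.20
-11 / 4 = -2.75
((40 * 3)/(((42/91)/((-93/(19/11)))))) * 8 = -2127840/19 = -111991.58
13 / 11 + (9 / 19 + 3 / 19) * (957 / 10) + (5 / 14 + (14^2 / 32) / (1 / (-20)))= -442696 / 7315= -60.52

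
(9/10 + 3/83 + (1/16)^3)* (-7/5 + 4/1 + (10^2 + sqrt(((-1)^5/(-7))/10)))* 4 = 1591711* sqrt(70)/29747200 + 816547743/2124800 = 384.74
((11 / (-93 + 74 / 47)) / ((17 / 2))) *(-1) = 1034 / 73049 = 0.01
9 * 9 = 81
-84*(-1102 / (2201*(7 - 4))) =30856 / 2201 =14.02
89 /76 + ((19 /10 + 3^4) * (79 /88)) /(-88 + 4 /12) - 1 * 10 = -42557047 /4397360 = -9.68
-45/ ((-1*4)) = 45/ 4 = 11.25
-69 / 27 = -23 / 9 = -2.56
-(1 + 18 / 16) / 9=-17 / 72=-0.24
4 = 4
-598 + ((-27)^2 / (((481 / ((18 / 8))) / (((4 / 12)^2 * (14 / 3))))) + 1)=-572613 / 962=-595.23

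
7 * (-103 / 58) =-721 / 58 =-12.43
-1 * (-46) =46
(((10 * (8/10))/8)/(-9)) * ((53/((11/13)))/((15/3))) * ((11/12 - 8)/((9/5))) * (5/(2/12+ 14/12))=292825/14256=20.54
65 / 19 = 3.42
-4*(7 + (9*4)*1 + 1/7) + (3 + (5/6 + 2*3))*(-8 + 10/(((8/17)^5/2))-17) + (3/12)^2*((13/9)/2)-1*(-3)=8367283235/1032192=8106.32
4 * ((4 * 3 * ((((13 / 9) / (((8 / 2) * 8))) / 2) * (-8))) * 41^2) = -14568.67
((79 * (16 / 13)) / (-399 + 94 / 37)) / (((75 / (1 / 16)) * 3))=-2923 / 42906825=-0.00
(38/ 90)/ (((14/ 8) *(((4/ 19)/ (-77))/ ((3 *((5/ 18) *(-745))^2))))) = -11020021375/ 972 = -11337470.55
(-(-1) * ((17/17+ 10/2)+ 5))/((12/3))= 11/4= 2.75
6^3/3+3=75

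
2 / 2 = 1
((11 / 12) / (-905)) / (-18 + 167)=-0.00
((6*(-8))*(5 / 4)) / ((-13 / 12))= 720 / 13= 55.38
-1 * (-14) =14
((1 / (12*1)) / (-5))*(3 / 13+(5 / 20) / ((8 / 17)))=-317 / 24960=-0.01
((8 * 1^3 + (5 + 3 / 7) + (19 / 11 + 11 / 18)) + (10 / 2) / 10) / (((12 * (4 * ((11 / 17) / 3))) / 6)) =191641 / 20328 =9.43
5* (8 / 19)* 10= 400 / 19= 21.05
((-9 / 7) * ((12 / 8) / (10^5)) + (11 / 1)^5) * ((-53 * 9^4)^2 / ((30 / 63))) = 81790814084283126417591 / 2000000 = 40895407042141563.21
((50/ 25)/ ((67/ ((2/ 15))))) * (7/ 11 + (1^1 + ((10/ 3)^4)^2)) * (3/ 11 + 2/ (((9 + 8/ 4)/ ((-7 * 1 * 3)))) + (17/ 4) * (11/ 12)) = 20352184813/ 957420486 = 21.26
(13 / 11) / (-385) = -13 / 4235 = -0.00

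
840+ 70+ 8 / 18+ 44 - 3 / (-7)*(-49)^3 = -49466.56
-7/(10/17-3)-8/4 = 37/41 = 0.90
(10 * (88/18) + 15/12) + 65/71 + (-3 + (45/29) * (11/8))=7440271/148248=50.19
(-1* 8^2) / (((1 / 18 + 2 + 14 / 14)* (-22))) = 576 / 605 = 0.95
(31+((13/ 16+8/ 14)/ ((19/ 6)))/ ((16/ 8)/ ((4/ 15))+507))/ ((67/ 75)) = 424268325/ 12225892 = 34.70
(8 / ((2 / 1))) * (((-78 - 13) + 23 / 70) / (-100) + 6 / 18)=26041 / 5250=4.96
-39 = -39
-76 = -76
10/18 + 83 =752/9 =83.56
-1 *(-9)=9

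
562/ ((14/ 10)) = 2810/ 7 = 401.43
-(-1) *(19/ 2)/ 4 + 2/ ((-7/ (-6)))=229/ 56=4.09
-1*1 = -1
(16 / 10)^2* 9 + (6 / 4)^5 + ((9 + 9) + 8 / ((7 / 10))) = 336349 / 5600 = 60.06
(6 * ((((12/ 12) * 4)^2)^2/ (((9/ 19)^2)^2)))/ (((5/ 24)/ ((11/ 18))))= 2935871488/ 32805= 89494.63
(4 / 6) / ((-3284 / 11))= -11 / 4926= -0.00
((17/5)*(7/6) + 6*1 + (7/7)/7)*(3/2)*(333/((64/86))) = 30399237/4480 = 6785.54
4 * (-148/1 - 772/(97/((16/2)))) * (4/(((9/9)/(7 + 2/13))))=-30551616/1261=-24228.09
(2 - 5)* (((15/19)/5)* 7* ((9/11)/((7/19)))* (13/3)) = -351/11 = -31.91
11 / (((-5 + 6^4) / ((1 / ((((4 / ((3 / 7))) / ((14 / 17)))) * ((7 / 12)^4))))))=342144 / 52694747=0.01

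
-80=-80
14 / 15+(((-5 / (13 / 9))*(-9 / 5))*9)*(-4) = -43558 / 195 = -223.37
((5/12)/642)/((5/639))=71/856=0.08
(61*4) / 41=244 / 41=5.95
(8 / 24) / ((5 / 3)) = 1 / 5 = 0.20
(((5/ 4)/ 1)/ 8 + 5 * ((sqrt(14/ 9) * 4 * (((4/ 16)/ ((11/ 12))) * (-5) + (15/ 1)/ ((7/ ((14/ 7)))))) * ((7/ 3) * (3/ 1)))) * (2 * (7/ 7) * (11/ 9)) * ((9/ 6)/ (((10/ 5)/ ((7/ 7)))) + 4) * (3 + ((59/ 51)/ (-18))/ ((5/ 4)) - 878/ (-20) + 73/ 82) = 938824865/ 10839744 + 4267385750 * sqrt(14)/ 56457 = 282905.31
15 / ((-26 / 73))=-1095 / 26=-42.12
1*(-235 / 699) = -235 / 699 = -0.34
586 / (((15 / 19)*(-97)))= -11134 / 1455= -7.65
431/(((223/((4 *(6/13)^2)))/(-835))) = -51823440/37687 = -1375.10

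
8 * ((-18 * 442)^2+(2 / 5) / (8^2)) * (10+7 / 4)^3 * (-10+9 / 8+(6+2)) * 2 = -7360395403174121 / 5120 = -1437577227182.45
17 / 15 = 1.13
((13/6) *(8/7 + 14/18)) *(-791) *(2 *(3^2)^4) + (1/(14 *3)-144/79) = -143314403195/3318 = -43193008.80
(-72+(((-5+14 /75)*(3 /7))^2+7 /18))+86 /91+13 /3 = -444861761 /7166250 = -62.08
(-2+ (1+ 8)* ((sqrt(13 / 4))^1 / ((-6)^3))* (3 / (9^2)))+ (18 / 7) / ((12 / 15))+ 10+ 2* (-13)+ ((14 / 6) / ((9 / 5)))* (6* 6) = 1339 / 42-sqrt(13) / 1296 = 31.88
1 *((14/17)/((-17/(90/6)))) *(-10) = 2100/289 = 7.27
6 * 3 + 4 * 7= 46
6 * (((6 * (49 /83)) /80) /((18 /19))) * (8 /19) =49 /415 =0.12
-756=-756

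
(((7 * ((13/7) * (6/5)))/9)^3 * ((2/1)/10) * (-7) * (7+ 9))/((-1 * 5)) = 1968512/84375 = 23.33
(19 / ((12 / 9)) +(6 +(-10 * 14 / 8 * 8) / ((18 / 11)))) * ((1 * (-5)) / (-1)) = -11755 / 36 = -326.53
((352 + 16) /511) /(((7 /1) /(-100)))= -10.29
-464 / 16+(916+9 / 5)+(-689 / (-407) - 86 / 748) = 5600477 / 6290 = 890.38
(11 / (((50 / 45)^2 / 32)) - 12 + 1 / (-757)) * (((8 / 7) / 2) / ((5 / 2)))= 62.43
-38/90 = -19/45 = -0.42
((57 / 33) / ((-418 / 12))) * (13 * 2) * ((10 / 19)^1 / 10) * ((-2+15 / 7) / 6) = -26 / 16093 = -0.00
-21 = -21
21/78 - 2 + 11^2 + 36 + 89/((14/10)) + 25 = 44379/182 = 243.84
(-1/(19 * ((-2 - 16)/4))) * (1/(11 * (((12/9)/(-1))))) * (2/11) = -1/6897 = -0.00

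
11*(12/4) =33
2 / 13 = 0.15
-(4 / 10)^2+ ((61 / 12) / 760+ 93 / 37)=2.36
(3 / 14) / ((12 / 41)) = 41 / 56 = 0.73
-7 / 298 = -0.02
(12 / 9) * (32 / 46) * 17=1088 / 69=15.77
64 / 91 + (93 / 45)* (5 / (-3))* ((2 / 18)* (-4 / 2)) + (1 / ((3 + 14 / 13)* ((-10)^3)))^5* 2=2263692203608999997263199297 / 1541259489451500000000000000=1.47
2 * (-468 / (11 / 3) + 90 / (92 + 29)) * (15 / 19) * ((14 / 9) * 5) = -3582600 / 2299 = -1558.33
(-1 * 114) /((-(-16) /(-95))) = 5415 /8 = 676.88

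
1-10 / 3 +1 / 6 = -13 / 6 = -2.17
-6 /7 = -0.86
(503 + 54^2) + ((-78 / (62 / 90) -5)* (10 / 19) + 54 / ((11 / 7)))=21971193 / 6479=3391.14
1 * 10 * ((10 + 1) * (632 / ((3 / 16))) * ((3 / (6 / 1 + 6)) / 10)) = 27808 / 3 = 9269.33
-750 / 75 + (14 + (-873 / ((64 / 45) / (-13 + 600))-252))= -23076167 / 64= -360565.11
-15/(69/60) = -300/23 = -13.04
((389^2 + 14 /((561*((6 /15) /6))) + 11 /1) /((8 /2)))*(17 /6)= 14149577 /132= 107193.77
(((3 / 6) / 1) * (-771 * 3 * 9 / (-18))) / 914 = 2313 / 3656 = 0.63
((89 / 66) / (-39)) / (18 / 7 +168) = -0.00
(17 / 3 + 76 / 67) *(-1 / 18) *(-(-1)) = -0.38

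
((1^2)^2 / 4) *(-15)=-3.75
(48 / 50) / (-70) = -12 / 875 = -0.01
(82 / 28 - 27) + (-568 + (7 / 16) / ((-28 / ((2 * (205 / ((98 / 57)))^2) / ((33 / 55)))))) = -409525503 / 307328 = -1332.54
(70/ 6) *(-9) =-105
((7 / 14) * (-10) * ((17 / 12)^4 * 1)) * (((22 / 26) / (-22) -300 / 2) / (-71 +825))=4.01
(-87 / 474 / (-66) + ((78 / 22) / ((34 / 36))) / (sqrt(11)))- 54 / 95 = -560357 / 990660 + 702 * sqrt(11) / 2057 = 0.57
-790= -790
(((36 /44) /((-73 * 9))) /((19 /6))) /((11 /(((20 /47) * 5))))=-600 /7887869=-0.00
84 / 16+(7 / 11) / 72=4165 / 792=5.26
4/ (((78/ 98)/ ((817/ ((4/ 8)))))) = 320264/ 39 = 8211.90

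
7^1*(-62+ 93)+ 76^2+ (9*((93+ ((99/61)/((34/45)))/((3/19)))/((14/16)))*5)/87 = 1274858243/210511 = 6056.02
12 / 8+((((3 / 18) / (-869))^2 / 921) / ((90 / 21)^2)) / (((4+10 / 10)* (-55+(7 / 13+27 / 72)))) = 59416627951054369 / 39611085300703125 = 1.50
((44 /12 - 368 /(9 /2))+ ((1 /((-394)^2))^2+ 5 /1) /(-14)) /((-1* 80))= 238259058586361 /242910014215680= 0.98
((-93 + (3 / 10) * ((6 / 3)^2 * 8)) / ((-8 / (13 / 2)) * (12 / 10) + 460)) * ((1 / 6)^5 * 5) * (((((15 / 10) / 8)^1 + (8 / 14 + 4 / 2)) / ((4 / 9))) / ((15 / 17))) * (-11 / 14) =34804627 / 53836038144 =0.00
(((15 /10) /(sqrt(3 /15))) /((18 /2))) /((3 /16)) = 1.99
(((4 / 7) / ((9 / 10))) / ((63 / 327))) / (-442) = -2180 / 292383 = -0.01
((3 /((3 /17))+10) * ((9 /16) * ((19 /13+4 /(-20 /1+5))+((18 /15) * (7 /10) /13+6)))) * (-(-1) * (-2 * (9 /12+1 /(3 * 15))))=-4427289 /26000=-170.28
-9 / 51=-3 / 17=-0.18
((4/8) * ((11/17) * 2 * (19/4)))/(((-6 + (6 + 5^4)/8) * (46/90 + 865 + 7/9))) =0.00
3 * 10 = 30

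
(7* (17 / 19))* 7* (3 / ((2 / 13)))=32487 / 38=854.92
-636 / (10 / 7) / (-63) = 106 / 15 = 7.07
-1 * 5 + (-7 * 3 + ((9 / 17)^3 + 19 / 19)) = -24.85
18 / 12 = 3 / 2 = 1.50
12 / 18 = 2 / 3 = 0.67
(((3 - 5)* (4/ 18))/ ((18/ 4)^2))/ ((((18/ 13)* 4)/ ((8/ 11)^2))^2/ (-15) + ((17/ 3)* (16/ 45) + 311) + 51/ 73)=-63165440/ 881822512053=-0.00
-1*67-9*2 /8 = -277 /4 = -69.25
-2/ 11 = -0.18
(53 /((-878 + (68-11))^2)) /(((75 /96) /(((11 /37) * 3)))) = 0.00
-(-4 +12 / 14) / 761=0.00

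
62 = 62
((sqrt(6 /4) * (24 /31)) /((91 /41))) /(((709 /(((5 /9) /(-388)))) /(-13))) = 0.00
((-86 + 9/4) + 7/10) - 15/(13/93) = -49493/260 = -190.36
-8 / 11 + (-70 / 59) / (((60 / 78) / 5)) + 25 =10748 / 649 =16.56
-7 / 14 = -1 / 2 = -0.50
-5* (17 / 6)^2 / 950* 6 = -289 / 1140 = -0.25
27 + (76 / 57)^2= 28.78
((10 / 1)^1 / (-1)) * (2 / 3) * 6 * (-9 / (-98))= -180 / 49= -3.67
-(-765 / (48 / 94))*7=83895 / 8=10486.88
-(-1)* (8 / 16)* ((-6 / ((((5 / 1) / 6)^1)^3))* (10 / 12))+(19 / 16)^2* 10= 31301 / 3200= 9.78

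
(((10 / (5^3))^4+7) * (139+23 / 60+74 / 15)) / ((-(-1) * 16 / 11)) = 260448008359 / 375000000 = 694.53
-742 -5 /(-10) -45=-1573 /2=-786.50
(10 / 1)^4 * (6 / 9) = 20000 / 3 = 6666.67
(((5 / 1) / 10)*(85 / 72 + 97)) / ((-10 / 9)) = -7069 / 160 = -44.18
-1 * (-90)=90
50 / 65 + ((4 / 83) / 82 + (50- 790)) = -32702804 / 44239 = -739.23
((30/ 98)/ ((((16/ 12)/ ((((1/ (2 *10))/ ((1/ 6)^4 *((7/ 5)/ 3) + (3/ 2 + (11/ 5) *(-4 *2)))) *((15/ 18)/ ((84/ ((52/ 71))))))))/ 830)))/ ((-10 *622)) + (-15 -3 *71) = -2161822925820867/ 9481679527964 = -228.00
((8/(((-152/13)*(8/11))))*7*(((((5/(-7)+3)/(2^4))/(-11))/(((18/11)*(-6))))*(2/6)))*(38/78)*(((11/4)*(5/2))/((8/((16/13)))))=-605/404352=-0.00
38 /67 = 0.57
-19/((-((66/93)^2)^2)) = 17546899/234256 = 74.90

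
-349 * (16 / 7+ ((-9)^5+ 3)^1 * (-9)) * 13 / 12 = -200919640.69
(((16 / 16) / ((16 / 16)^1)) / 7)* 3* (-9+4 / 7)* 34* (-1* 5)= 30090 / 49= 614.08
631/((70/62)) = 558.89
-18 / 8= -9 / 4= -2.25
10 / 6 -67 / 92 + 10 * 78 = 215539 / 276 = 780.94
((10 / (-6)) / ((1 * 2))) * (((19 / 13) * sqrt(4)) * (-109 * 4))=41420 / 39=1062.05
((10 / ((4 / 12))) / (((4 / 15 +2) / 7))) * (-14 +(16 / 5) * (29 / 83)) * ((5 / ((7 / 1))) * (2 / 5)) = -481140 / 1411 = -340.99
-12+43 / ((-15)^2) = -2657 / 225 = -11.81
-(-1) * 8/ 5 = 8/ 5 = 1.60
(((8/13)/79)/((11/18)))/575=144/6495775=0.00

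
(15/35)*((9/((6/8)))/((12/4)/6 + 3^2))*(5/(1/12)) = 4320/133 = 32.48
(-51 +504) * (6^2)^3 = 21135168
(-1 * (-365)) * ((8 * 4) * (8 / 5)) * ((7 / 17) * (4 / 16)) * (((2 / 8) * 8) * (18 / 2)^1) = 588672 / 17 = 34627.76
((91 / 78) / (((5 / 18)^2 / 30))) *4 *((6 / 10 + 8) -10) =-63504 / 25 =-2540.16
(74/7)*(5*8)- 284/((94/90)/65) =-5675780/329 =-17251.61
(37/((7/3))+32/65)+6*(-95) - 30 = -265561/455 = -583.65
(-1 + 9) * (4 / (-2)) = -16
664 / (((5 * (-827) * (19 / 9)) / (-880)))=1051776 / 15713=66.94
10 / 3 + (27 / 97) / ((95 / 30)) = 18916 / 5529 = 3.42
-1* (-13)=13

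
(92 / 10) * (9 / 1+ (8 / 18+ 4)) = 5566 / 45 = 123.69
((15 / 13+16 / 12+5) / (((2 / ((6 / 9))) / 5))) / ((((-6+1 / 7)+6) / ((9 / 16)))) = 2555 / 52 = 49.13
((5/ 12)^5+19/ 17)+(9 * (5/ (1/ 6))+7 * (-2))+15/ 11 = 12028127927/ 46531584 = 258.49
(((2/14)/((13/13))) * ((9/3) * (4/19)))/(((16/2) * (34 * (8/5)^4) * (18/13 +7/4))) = 0.00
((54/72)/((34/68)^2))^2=9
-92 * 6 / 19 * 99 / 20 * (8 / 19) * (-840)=18361728 / 361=50863.51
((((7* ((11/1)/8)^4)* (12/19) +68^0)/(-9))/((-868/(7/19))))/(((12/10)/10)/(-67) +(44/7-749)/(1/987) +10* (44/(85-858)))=-423283958675/391565956896954925056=-0.00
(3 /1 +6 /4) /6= 3 /4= 0.75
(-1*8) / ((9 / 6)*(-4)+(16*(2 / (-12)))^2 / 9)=324 / 211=1.54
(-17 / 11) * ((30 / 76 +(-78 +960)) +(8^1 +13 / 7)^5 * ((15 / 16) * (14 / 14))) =-7654375436217 / 56202608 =-136192.53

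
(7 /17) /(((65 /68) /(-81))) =-2268 /65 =-34.89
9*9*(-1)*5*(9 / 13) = -3645 / 13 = -280.38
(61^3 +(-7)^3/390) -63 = 88497677/390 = 226917.12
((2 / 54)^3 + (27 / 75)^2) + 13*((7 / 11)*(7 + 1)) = 8973309428 / 135320625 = 66.31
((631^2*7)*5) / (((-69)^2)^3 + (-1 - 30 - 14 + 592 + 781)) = 13935635 / 107918164409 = 0.00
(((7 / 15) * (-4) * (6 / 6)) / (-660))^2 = 49 / 6125625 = 0.00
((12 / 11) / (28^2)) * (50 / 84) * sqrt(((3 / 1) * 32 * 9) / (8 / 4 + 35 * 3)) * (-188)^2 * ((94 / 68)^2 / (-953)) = -731952150 * sqrt(642) / 111188872487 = -0.17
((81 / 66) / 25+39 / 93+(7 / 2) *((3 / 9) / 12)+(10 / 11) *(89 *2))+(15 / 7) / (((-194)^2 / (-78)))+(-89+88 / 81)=27093675682669 / 363840384600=74.47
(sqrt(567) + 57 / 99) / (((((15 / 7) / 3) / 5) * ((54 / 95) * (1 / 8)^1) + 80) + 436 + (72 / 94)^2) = 111642860 / 100171237419 + 17627820 * sqrt(7) / 1011830681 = 0.05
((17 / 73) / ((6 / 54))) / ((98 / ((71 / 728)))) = 10863 / 5208112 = 0.00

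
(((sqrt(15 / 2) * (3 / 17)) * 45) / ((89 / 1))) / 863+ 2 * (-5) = -10+ 135 * sqrt(30) / 2611438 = -10.00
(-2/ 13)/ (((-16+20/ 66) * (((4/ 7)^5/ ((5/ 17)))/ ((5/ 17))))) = 1980825/ 142345216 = 0.01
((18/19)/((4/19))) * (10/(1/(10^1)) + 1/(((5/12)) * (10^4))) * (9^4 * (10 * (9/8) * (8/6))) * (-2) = -221434281441/2500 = -88573712.58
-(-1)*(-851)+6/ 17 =-14461/ 17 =-850.65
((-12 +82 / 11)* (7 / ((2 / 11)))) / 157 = -175 / 157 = -1.11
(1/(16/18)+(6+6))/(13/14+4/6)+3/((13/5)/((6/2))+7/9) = 99675/9916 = 10.05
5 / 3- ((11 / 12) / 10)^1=63 / 40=1.58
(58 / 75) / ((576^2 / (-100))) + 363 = 363.00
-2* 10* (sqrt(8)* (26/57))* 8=-8320* sqrt(2)/57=-206.43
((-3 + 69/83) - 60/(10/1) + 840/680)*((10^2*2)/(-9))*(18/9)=434800/1411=308.15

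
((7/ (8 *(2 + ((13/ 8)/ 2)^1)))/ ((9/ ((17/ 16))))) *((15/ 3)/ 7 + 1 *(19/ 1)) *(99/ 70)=4301/ 4200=1.02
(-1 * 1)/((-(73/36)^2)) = 1296/5329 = 0.24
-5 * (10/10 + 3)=-20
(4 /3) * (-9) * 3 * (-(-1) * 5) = -180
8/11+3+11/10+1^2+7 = 1411/110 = 12.83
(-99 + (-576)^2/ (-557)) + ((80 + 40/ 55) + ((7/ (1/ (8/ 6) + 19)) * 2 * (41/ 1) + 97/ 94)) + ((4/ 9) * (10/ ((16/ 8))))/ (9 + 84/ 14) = -583.68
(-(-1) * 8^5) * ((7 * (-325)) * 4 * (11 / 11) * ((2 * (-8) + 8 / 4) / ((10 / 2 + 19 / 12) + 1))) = 550502400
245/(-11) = -245/11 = -22.27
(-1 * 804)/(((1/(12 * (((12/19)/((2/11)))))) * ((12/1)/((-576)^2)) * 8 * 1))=-2200670208/19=-115824747.79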